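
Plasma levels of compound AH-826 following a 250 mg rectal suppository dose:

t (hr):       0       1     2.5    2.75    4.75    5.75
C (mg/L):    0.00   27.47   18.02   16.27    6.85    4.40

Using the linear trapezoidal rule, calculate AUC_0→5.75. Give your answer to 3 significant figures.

AUC = 80.9 mg/L·hr

Trapezoidal AUC_0→5.75:
  [0→1]: (0.00+27.47)/2 × 1 = 13.735
  [1→2.5]: (27.47+18.02)/2 × 1.5 = 34.1175
  [2.5→2.75]: (18.02+16.27)/2 × 0.25 = 4.28625
  [2.75→4.75]: (16.27+6.85)/2 × 2 = 23.12
  [4.75→5.75]: (6.85+4.40)/2 × 1 = 5.625
  Sum = 80.88375 mg/L·hr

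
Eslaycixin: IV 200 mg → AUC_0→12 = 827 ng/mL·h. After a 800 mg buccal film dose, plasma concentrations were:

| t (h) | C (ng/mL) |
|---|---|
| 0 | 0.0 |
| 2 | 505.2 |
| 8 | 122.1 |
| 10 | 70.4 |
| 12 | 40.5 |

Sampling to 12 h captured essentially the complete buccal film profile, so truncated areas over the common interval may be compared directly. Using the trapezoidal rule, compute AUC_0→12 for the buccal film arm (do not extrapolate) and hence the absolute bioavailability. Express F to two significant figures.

Trapezoidal AUC_0→12 (buccal film):
  [0→2]: (0.0+505.2)/2 × 2 = 505.2
  [2→8]: (505.2+122.1)/2 × 6 = 1881.9
  [8→10]: (122.1+70.4)/2 × 2 = 192.5
  [10→12]: (70.4+40.5)/2 × 2 = 110.9
  Sum = 2690.5 ng/mL·h
F = (AUC_ev/D_ev)/(AUC_iv/D_iv) = (2690.5/800)/(827/200) = 3.363125/4.135 = 0.8133

F = 0.81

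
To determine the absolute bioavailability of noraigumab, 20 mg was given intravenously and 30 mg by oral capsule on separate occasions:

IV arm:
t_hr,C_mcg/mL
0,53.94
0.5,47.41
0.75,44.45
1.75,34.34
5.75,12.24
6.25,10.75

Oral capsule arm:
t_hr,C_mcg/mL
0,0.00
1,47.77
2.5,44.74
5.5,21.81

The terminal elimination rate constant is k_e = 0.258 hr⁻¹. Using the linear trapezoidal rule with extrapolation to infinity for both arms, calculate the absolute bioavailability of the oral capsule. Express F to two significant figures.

F = 0.85

Trapezoidal AUC_0→6.25 (IV):
  [0→0.5]: (53.94+47.41)/2 × 0.5 = 25.3375
  [0.5→0.75]: (47.41+44.45)/2 × 0.25 = 11.4825
  [0.75→1.75]: (44.45+34.34)/2 × 1 = 39.395
  [1.75→5.75]: (34.34+12.24)/2 × 4 = 93.16
  [5.75→6.25]: (12.24+10.75)/2 × 0.5 = 5.7475
  Sum = 175.1225 mcg/mL·hr
IV tail: 10.75/0.258 = 41.667; AUC_iv,0→∞ = 175.1225 + 41.667 = 216.7895 mcg/mL·hr
Trapezoidal AUC_0→5.5 (oral capsule):
  [0→1]: (0.00+47.77)/2 × 1 = 23.885
  [1→2.5]: (47.77+44.74)/2 × 1.5 = 69.3825
  [2.5→5.5]: (44.74+21.81)/2 × 3 = 99.825
  Sum = 193.0925 mcg/mL·hr
oral capsule tail: 21.81/0.258 = 84.535; AUC_ev,0→∞ = 193.0925 + 84.535 = 277.6275 mcg/mL·hr
F = (AUC_ev/D_ev)/(AUC_iv/D_iv) = (277.6275/30)/(216.7895/20) = 9.25425/10.839475 = 0.8538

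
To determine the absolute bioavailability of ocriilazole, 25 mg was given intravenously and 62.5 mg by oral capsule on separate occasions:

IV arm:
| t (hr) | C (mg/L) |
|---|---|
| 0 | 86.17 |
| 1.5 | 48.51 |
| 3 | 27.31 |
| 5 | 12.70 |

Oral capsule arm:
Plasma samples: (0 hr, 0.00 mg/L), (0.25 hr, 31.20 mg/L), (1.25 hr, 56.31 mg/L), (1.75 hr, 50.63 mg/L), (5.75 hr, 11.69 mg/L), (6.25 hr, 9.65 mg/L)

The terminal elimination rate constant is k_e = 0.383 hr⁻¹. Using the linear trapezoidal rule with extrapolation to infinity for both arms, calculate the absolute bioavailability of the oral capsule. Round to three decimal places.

F = 0.397

Trapezoidal AUC_0→5 (IV):
  [0→1.5]: (86.17+48.51)/2 × 1.5 = 101.01
  [1.5→3]: (48.51+27.31)/2 × 1.5 = 56.865
  [3→5]: (27.31+12.70)/2 × 2 = 40.01
  Sum = 197.885 mg/L·hr
IV tail: 12.70/0.383 = 33.159; AUC_iv,0→∞ = 197.885 + 33.159 = 231.044 mg/L·hr
Trapezoidal AUC_0→6.25 (oral capsule):
  [0→0.25]: (0.00+31.20)/2 × 0.25 = 3.9
  [0.25→1.25]: (31.20+56.31)/2 × 1 = 43.755
  [1.25→1.75]: (56.31+50.63)/2 × 0.5 = 26.735
  [1.75→5.75]: (50.63+11.69)/2 × 4 = 124.64
  [5.75→6.25]: (11.69+9.65)/2 × 0.5 = 5.335
  Sum = 204.365 mg/L·hr
oral capsule tail: 9.65/0.383 = 25.196; AUC_ev,0→∞ = 204.365 + 25.196 = 229.561 mg/L·hr
F = (AUC_ev/D_ev)/(AUC_iv/D_iv) = (229.561/62.5)/(231.044/25) = 3.672976/9.24176 = 0.3974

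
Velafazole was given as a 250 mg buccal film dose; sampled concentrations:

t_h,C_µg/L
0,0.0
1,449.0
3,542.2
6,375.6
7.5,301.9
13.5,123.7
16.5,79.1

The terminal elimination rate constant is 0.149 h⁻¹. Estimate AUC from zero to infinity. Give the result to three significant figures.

Trapezoidal AUC_0→16.5:
  [0→1]: (0.0+449.0)/2 × 1 = 224.5
  [1→3]: (449.0+542.2)/2 × 2 = 991.2
  [3→6]: (542.2+375.6)/2 × 3 = 1376.7
  [6→7.5]: (375.6+301.9)/2 × 1.5 = 508.125
  [7.5→13.5]: (301.9+123.7)/2 × 6 = 1276.8
  [13.5→16.5]: (123.7+79.1)/2 × 3 = 304.2
  Sum = 4681.525 µg/L·h
Extrapolated tail: C_last / k_e = 79.1 / 0.149 = 530.872
AUC_0→∞ = 4681.525 + 530.872 = 5212.397 µg/L·h

AUC = 5210 µg/L·h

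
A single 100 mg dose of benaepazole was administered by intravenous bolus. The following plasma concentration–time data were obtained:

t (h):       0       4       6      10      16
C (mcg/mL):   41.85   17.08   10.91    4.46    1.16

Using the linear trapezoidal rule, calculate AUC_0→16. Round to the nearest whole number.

AUC = 193 mcg/mL·h

Trapezoidal AUC_0→16:
  [0→4]: (41.85+17.08)/2 × 4 = 117.86
  [4→6]: (17.08+10.91)/2 × 2 = 27.99
  [6→10]: (10.91+4.46)/2 × 4 = 30.74
  [10→16]: (4.46+1.16)/2 × 6 = 16.86
  Sum = 193.45 mcg/mL·h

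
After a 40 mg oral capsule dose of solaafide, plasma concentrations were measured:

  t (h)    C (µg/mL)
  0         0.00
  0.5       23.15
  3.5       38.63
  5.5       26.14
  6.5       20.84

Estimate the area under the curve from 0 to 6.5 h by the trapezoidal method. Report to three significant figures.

AUC = 187 µg/mL·h

Trapezoidal AUC_0→6.5:
  [0→0.5]: (0.00+23.15)/2 × 0.5 = 5.7875
  [0.5→3.5]: (23.15+38.63)/2 × 3 = 92.67
  [3.5→5.5]: (38.63+26.14)/2 × 2 = 64.77
  [5.5→6.5]: (26.14+20.84)/2 × 1 = 23.49
  Sum = 186.7175 µg/mL·h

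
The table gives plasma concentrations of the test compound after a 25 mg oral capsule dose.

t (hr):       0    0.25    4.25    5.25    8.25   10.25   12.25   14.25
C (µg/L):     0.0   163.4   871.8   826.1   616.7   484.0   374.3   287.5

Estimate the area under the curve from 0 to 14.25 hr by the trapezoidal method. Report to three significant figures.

AUC = 7720 µg/L·hr

Trapezoidal AUC_0→14.25:
  [0→0.25]: (0.0+163.4)/2 × 0.25 = 20.425
  [0.25→4.25]: (163.4+871.8)/2 × 4 = 2070.4
  [4.25→5.25]: (871.8+826.1)/2 × 1 = 848.95
  [5.25→8.25]: (826.1+616.7)/2 × 3 = 2164.2
  [8.25→10.25]: (616.7+484.0)/2 × 2 = 1100.7
  [10.25→12.25]: (484.0+374.3)/2 × 2 = 858.3
  [12.25→14.25]: (374.3+287.5)/2 × 2 = 661.8
  Sum = 7724.775 µg/L·hr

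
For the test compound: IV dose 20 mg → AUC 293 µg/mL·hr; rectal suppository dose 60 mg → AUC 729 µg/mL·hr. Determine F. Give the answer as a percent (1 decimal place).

F = 82.9%

F = (AUC_ev / D_ev) / (AUC_iv / D_iv)
  = (729/60) / (293/20)
  = 12.15 / 14.65 = 0.8294
  = 82.94%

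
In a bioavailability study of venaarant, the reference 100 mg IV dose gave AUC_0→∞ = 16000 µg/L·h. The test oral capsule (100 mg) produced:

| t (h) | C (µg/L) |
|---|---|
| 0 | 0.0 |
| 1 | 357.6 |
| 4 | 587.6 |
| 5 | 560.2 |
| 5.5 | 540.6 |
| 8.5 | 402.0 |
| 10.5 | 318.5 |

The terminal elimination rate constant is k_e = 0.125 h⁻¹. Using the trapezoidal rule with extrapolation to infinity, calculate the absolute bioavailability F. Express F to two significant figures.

F = 0.45

Trapezoidal AUC_0→10.5 (oral capsule):
  [0→1]: (0.0+357.6)/2 × 1 = 178.8
  [1→4]: (357.6+587.6)/2 × 3 = 1417.8
  [4→5]: (587.6+560.2)/2 × 1 = 573.9
  [5→5.5]: (560.2+540.6)/2 × 0.5 = 275.2
  [5.5→8.5]: (540.6+402.0)/2 × 3 = 1413.9
  [8.5→10.5]: (402.0+318.5)/2 × 2 = 720.5
  Sum = 4580.1 µg/L·h
Tail: C_last/k_e = 318.5/0.125 = 2548.000
AUC_0→∞ (oral capsule) = 4580.1 + 2548.000 = 7128.1 µg/L·h
F = (AUC_ev/D_ev)/(AUC_iv/D_iv) = (7128.1/100)/(16000/100) = 71.281/160 = 0.4455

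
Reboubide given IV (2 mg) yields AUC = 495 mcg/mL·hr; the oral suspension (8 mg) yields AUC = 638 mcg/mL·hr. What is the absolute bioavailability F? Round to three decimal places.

F = 0.322

F = (AUC_ev / D_ev) / (AUC_iv / D_iv)
  = (638/8) / (495/2)
  = 79.75 / 247.5 = 0.3222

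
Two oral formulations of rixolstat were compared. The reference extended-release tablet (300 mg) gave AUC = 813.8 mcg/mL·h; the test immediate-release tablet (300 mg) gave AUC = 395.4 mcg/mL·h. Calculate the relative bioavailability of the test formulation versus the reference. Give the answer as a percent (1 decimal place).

F_rel = (AUC_test/D_test) / (AUC_ref/D_ref)
      = (395.4/300) / (813.8/300)
      = 1.318 / 2.71267 = 0.4859 = 48.59%

F_rel = 48.6%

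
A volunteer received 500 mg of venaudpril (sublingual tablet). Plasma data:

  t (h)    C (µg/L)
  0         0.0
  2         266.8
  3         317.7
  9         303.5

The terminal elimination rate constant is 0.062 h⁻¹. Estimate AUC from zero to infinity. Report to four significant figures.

AUC = 7318 µg/L·h

Trapezoidal AUC_0→9:
  [0→2]: (0.0+266.8)/2 × 2 = 266.8
  [2→3]: (266.8+317.7)/2 × 1 = 292.25
  [3→9]: (317.7+303.5)/2 × 6 = 1863.6
  Sum = 2422.65 µg/L·h
Extrapolated tail: C_last / k_e = 303.5 / 0.062 = 4895.161
AUC_0→∞ = 2422.65 + 4895.161 = 7317.811 µg/L·h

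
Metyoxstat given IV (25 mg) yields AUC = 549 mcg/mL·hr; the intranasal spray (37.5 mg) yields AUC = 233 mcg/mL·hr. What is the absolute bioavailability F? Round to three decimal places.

F = 0.283

F = (AUC_ev / D_ev) / (AUC_iv / D_iv)
  = (233/37.5) / (549/25)
  = 6.21333 / 21.96 = 0.2829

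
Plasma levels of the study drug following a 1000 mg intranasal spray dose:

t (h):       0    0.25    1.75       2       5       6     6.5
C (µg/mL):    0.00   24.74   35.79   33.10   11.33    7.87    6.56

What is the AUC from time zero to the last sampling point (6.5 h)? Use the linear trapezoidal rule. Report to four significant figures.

Trapezoidal AUC_0→6.5:
  [0→0.25]: (0.00+24.74)/2 × 0.25 = 3.0925
  [0.25→1.75]: (24.74+35.79)/2 × 1.5 = 45.3975
  [1.75→2]: (35.79+33.10)/2 × 0.25 = 8.61125
  [2→5]: (33.10+11.33)/2 × 3 = 66.645
  [5→6]: (11.33+7.87)/2 × 1 = 9.6
  [6→6.5]: (7.87+6.56)/2 × 0.5 = 3.6075
  Sum = 136.95375 µg/mL·h

AUC = 137.0 µg/mL·h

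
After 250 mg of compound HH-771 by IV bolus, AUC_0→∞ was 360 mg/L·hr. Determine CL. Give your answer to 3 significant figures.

CL = 0.694 L/hr

CL = Dose_iv / AUC_0→∞
   = 250 / 360 = 0.694444 L/hr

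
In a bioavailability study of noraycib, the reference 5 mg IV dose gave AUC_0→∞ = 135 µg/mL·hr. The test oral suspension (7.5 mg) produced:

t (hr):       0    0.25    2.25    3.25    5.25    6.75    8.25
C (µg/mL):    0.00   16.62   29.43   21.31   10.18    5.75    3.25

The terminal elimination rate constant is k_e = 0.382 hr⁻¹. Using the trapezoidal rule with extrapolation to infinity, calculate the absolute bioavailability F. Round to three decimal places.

F = 0.653

Trapezoidal AUC_0→8.25 (oral suspension):
  [0→0.25]: (0.00+16.62)/2 × 0.25 = 2.0775
  [0.25→2.25]: (16.62+29.43)/2 × 2 = 46.05
  [2.25→3.25]: (29.43+21.31)/2 × 1 = 25.37
  [3.25→5.25]: (21.31+10.18)/2 × 2 = 31.49
  [5.25→6.75]: (10.18+5.75)/2 × 1.5 = 11.9475
  [6.75→8.25]: (5.75+3.25)/2 × 1.5 = 6.75
  Sum = 123.685 µg/mL·hr
Tail: C_last/k_e = 3.25/0.382 = 8.508
AUC_0→∞ (oral suspension) = 123.685 + 8.508 = 132.193 µg/mL·hr
F = (AUC_ev/D_ev)/(AUC_iv/D_iv) = (132.193/7.5)/(135/5) = 17.6257/27 = 0.6528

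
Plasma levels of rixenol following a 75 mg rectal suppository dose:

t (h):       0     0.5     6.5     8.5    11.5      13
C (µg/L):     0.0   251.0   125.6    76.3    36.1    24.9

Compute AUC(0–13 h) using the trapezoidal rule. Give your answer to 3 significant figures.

Trapezoidal AUC_0→13:
  [0→0.5]: (0.0+251.0)/2 × 0.5 = 62.75
  [0.5→6.5]: (251.0+125.6)/2 × 6 = 1129.8
  [6.5→8.5]: (125.6+76.3)/2 × 2 = 201.9
  [8.5→11.5]: (76.3+36.1)/2 × 3 = 168.6
  [11.5→13]: (36.1+24.9)/2 × 1.5 = 45.75
  Sum = 1608.8 µg/L·h

AUC = 1610 µg/L·h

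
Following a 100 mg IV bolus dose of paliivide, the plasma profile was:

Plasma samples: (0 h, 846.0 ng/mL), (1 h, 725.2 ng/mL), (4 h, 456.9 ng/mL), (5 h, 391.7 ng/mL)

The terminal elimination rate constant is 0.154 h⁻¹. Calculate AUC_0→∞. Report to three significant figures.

Trapezoidal AUC_0→5:
  [0→1]: (846.0+725.2)/2 × 1 = 785.6
  [1→4]: (725.2+456.9)/2 × 3 = 1773.15
  [4→5]: (456.9+391.7)/2 × 1 = 424.3
  Sum = 2983.05 ng/mL·h
Extrapolated tail: C_last / k_e = 391.7 / 0.154 = 2543.506
AUC_0→∞ = 2983.05 + 2543.506 = 5526.556 ng/mL·h

AUC = 5530 ng/mL·h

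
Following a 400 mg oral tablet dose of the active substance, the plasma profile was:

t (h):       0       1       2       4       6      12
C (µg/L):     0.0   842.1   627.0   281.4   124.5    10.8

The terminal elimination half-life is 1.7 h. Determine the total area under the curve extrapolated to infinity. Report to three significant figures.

AUC = 2900 µg/L·h

Trapezoidal AUC_0→12:
  [0→1]: (0.0+842.1)/2 × 1 = 421.05
  [1→2]: (842.1+627.0)/2 × 1 = 734.55
  [2→4]: (627.0+281.4)/2 × 2 = 908.4
  [4→6]: (281.4+124.5)/2 × 2 = 405.9
  [6→12]: (124.5+10.8)/2 × 6 = 405.9
  Sum = 2875.8 µg/L·h
k_e = ln2 / t½ = 0.693147 / 1.7 = 0.4077 h^-1
Extrapolated tail: C_last / k_e = 10.8 / 0.4077 = 26.490
AUC_0→∞ = 2875.8 + 26.490 = 2902.29 µg/L·h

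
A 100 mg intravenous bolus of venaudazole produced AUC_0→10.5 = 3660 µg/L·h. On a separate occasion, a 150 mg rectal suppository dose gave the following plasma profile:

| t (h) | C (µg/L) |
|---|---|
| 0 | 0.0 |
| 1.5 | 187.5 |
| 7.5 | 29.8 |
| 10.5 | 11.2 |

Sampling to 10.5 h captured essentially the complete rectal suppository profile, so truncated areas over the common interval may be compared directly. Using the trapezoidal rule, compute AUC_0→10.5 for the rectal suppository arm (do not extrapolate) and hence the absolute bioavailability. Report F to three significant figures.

F = 0.156

Trapezoidal AUC_0→10.5 (rectal suppository):
  [0→1.5]: (0.0+187.5)/2 × 1.5 = 140.625
  [1.5→7.5]: (187.5+29.8)/2 × 6 = 651.9
  [7.5→10.5]: (29.8+11.2)/2 × 3 = 61.5
  Sum = 854.025 µg/L·h
F = (AUC_ev/D_ev)/(AUC_iv/D_iv) = (854.025/150)/(3660/100) = 5.6935/36.6 = 0.1556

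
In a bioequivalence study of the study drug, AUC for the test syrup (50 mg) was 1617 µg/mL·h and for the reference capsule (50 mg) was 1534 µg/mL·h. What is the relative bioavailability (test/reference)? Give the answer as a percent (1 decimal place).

F_rel = 105.4%

F_rel = (AUC_test/D_test) / (AUC_ref/D_ref)
      = (1617/50) / (1534/50)
      = 32.34 / 30.68 = 1.0541 = 105.41%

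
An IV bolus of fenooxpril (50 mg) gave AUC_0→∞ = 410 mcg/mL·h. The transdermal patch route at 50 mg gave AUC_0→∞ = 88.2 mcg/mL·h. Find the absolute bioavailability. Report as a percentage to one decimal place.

F = (AUC_ev / D_ev) / (AUC_iv / D_iv)
  = (88.2/50) / (410/50)
  = 1.764 / 8.2 = 0.2151
  = 21.51%

F = 21.5%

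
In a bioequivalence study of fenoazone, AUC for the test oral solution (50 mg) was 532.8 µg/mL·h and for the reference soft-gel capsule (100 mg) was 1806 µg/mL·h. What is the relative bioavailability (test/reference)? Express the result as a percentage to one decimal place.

F_rel = (AUC_test/D_test) / (AUC_ref/D_ref)
      = (532.8/50) / (1806/100)
      = 10.656 / 18.06 = 0.5900 = 59.00%

F_rel = 59.0%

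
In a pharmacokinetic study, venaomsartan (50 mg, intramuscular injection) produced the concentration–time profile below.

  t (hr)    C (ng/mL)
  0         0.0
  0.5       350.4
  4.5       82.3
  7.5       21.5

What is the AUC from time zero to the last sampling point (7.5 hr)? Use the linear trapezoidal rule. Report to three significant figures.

Trapezoidal AUC_0→7.5:
  [0→0.5]: (0.0+350.4)/2 × 0.5 = 87.6
  [0.5→4.5]: (350.4+82.3)/2 × 4 = 865.4
  [4.5→7.5]: (82.3+21.5)/2 × 3 = 155.7
  Sum = 1108.7 ng/mL·hr

AUC = 1110 ng/mL·hr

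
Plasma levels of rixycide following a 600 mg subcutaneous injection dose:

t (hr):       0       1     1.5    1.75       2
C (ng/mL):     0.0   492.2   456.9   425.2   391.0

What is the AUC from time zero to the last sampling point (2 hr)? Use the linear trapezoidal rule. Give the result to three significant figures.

Trapezoidal AUC_0→2:
  [0→1]: (0.0+492.2)/2 × 1 = 246.1
  [1→1.5]: (492.2+456.9)/2 × 0.5 = 237.275
  [1.5→1.75]: (456.9+425.2)/2 × 0.25 = 110.2625
  [1.75→2]: (425.2+391.0)/2 × 0.25 = 102.025
  Sum = 695.6625 ng/mL·hr

AUC = 696 ng/mL·hr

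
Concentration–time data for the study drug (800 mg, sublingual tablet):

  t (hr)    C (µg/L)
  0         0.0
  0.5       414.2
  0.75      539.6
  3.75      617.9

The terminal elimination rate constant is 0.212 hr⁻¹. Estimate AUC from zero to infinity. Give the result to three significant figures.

AUC = 4870 µg/L·hr

Trapezoidal AUC_0→3.75:
  [0→0.5]: (0.0+414.2)/2 × 0.5 = 103.55
  [0.5→0.75]: (414.2+539.6)/2 × 0.25 = 119.225
  [0.75→3.75]: (539.6+617.9)/2 × 3 = 1736.25
  Sum = 1959.025 µg/L·hr
Extrapolated tail: C_last / k_e = 617.9 / 0.212 = 2914.623
AUC_0→∞ = 1959.025 + 2914.623 = 4873.648 µg/L·hr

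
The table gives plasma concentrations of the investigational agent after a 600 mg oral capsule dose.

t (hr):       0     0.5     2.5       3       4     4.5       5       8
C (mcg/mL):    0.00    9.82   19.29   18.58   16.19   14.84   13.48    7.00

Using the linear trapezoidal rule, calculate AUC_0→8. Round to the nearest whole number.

Trapezoidal AUC_0→8:
  [0→0.5]: (0.00+9.82)/2 × 0.5 = 2.455
  [0.5→2.5]: (9.82+19.29)/2 × 2 = 29.11
  [2.5→3]: (19.29+18.58)/2 × 0.5 = 9.4675
  [3→4]: (18.58+16.19)/2 × 1 = 17.385
  [4→4.5]: (16.19+14.84)/2 × 0.5 = 7.7575
  [4.5→5]: (14.84+13.48)/2 × 0.5 = 7.08
  [5→8]: (13.48+7.00)/2 × 3 = 30.72
  Sum = 103.975 mcg/mL·hr

AUC = 104 mcg/mL·hr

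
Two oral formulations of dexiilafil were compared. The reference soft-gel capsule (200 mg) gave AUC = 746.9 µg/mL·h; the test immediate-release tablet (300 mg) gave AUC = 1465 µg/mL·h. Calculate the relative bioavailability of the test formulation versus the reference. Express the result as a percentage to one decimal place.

F_rel = (AUC_test/D_test) / (AUC_ref/D_ref)
      = (1465/300) / (746.9/200)
      = 4.88333 / 3.7345 = 1.3076 = 130.76%

F_rel = 130.8%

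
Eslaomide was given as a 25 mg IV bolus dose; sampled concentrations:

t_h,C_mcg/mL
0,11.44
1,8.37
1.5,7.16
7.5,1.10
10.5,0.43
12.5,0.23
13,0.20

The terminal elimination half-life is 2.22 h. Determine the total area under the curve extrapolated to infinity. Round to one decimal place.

AUC = 42.3 mcg/mL·h

Trapezoidal AUC_0→13:
  [0→1]: (11.44+8.37)/2 × 1 = 9.905
  [1→1.5]: (8.37+7.16)/2 × 0.5 = 3.8825
  [1.5→7.5]: (7.16+1.10)/2 × 6 = 24.78
  [7.5→10.5]: (1.10+0.43)/2 × 3 = 2.295
  [10.5→12.5]: (0.43+0.23)/2 × 2 = 0.66
  [12.5→13]: (0.23+0.20)/2 × 0.5 = 0.1075
  Sum = 41.63 mcg/mL·h
k_e = ln2 / t½ = 0.693147 / 2.22 = 0.3122 h^-1
Extrapolated tail: C_last / k_e = 0.20 / 0.3122 = 0.641
AUC_0→∞ = 41.63 + 0.641 = 42.271 mcg/mL·h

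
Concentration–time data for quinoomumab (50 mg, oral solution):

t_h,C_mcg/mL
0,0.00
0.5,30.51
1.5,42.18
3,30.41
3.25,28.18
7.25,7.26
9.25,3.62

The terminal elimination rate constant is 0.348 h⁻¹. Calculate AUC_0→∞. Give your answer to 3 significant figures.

Trapezoidal AUC_0→9.25:
  [0→0.5]: (0.00+30.51)/2 × 0.5 = 7.6275
  [0.5→1.5]: (30.51+42.18)/2 × 1 = 36.345
  [1.5→3]: (42.18+30.41)/2 × 1.5 = 54.4425
  [3→3.25]: (30.41+28.18)/2 × 0.25 = 7.32375
  [3.25→7.25]: (28.18+7.26)/2 × 4 = 70.88
  [7.25→9.25]: (7.26+3.62)/2 × 2 = 10.88
  Sum = 187.49875 mcg/mL·h
Extrapolated tail: C_last / k_e = 3.62 / 0.348 = 10.402
AUC_0→∞ = 187.49875 + 10.402 = 197.90075 mcg/mL·h

AUC = 198 mcg/mL·h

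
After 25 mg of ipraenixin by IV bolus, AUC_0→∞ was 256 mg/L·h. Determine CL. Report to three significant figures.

CL = 0.0977 L/h

CL = Dose_iv / AUC_0→∞
   = 25 / 256 = 0.09765625 L/h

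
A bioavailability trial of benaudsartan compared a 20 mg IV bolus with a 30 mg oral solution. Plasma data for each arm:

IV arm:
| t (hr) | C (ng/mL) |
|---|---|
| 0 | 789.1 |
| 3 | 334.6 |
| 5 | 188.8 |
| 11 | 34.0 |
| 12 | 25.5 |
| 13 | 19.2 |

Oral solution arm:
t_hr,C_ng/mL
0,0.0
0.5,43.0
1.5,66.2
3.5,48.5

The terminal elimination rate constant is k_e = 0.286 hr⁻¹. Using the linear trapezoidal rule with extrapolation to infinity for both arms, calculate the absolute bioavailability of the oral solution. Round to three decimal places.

F = 0.078

Trapezoidal AUC_0→13 (IV):
  [0→3]: (789.1+334.6)/2 × 3 = 1685.55
  [3→5]: (334.6+188.8)/2 × 2 = 523.4
  [5→11]: (188.8+34.0)/2 × 6 = 668.4
  [11→12]: (34.0+25.5)/2 × 1 = 29.75
  [12→13]: (25.5+19.2)/2 × 1 = 22.35
  Sum = 2929.45 ng/mL·hr
IV tail: 19.2/0.286 = 67.133; AUC_iv,0→∞ = 2929.45 + 67.133 = 2996.583 ng/mL·hr
Trapezoidal AUC_0→3.5 (oral solution):
  [0→0.5]: (0.0+43.0)/2 × 0.5 = 10.75
  [0.5→1.5]: (43.0+66.2)/2 × 1 = 54.6
  [1.5→3.5]: (66.2+48.5)/2 × 2 = 114.7
  Sum = 180.05 ng/mL·hr
oral solution tail: 48.5/0.286 = 169.580; AUC_ev,0→∞ = 180.05 + 169.580 = 349.63 ng/mL·hr
F = (AUC_ev/D_ev)/(AUC_iv/D_iv) = (349.63/30)/(2996.583/20) = 11.6543/149.82915 = 0.0778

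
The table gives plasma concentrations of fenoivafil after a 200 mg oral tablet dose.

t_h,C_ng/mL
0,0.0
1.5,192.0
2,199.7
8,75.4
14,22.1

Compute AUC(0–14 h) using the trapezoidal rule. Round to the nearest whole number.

Trapezoidal AUC_0→14:
  [0→1.5]: (0.0+192.0)/2 × 1.5 = 144.0
  [1.5→2]: (192.0+199.7)/2 × 0.5 = 97.925
  [2→8]: (199.7+75.4)/2 × 6 = 825.3
  [8→14]: (75.4+22.1)/2 × 6 = 292.5
  Sum = 1359.725 ng/mL·h

AUC = 1360 ng/mL·h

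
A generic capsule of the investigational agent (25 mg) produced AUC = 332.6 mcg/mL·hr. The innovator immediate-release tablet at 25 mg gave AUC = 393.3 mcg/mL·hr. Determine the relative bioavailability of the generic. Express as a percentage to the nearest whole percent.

F_rel = 85%

F_rel = (AUC_test/D_test) / (AUC_ref/D_ref)
      = (332.6/25) / (393.3/25)
      = 13.304 / 15.732 = 0.8457 = 84.57%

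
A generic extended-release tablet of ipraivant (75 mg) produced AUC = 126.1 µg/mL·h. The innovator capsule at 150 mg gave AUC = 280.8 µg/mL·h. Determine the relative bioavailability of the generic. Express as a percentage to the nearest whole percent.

F_rel = 90%

F_rel = (AUC_test/D_test) / (AUC_ref/D_ref)
      = (126.1/75) / (280.8/150)
      = 1.68133 / 1.872 = 0.8981 = 89.81%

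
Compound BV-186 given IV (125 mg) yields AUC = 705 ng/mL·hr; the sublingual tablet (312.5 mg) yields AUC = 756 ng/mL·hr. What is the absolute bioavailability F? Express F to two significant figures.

F = 0.43

F = (AUC_ev / D_ev) / (AUC_iv / D_iv)
  = (756/312.5) / (705/125)
  = 2.4192 / 5.64 = 0.4289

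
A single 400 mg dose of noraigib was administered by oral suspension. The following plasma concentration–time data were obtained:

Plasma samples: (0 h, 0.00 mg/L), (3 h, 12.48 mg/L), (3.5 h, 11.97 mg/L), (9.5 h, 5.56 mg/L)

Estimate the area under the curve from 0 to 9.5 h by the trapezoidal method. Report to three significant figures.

Trapezoidal AUC_0→9.5:
  [0→3]: (0.00+12.48)/2 × 3 = 18.72
  [3→3.5]: (12.48+11.97)/2 × 0.5 = 6.1125
  [3.5→9.5]: (11.97+5.56)/2 × 6 = 52.59
  Sum = 77.4225 mg/L·h

AUC = 77.4 mg/L·h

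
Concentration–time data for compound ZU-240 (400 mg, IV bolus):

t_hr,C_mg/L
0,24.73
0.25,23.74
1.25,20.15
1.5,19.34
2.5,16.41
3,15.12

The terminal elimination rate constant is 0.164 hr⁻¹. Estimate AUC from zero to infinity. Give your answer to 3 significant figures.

Trapezoidal AUC_0→3:
  [0→0.25]: (24.73+23.74)/2 × 0.25 = 6.05875
  [0.25→1.25]: (23.74+20.15)/2 × 1 = 21.945
  [1.25→1.5]: (20.15+19.34)/2 × 0.25 = 4.93625
  [1.5→2.5]: (19.34+16.41)/2 × 1 = 17.875
  [2.5→3]: (16.41+15.12)/2 × 0.5 = 7.8825
  Sum = 58.6975 mg/L·hr
Extrapolated tail: C_last / k_e = 15.12 / 0.164 = 92.195
AUC_0→∞ = 58.6975 + 92.195 = 150.8925 mg/L·hr

AUC = 151 mg/L·hr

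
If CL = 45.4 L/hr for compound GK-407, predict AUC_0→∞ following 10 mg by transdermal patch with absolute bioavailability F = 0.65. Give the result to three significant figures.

AUC_0→∞ = F × Dose / CL
        = 0.65 × 10 / 45.4 = 0.143172 mg/L·hr

AUC = 0.143 mg/L·hr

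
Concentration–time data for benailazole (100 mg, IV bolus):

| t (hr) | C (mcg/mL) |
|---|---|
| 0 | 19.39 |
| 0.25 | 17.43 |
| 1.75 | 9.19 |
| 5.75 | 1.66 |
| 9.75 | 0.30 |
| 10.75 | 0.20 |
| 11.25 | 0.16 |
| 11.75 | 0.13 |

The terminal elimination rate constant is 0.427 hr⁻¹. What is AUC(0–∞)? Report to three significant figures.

AUC = 50.9 mcg/mL·hr

Trapezoidal AUC_0→11.75:
  [0→0.25]: (19.39+17.43)/2 × 0.25 = 4.6025
  [0.25→1.75]: (17.43+9.19)/2 × 1.5 = 19.965
  [1.75→5.75]: (9.19+1.66)/2 × 4 = 21.7
  [5.75→9.75]: (1.66+0.30)/2 × 4 = 3.92
  [9.75→10.75]: (0.30+0.20)/2 × 1 = 0.25
  [10.75→11.25]: (0.20+0.16)/2 × 0.5 = 0.09
  [11.25→11.75]: (0.16+0.13)/2 × 0.5 = 0.0725
  Sum = 50.6 mcg/mL·hr
Extrapolated tail: C_last / k_e = 0.13 / 0.427 = 0.304
AUC_0→∞ = 50.6 + 0.304 = 50.904 mcg/mL·hr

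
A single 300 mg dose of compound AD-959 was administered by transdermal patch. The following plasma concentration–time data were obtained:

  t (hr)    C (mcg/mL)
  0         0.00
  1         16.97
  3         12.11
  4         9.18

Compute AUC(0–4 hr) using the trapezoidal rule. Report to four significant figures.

Trapezoidal AUC_0→4:
  [0→1]: (0.00+16.97)/2 × 1 = 8.485
  [1→3]: (16.97+12.11)/2 × 2 = 29.08
  [3→4]: (12.11+9.18)/2 × 1 = 10.645
  Sum = 48.21 mcg/mL·hr

AUC = 48.21 mcg/mL·hr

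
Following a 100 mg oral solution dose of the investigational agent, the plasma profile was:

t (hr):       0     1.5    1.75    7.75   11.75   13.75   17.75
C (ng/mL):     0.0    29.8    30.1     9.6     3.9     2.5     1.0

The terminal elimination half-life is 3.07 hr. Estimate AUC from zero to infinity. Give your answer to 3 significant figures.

Trapezoidal AUC_0→17.75:
  [0→1.5]: (0.0+29.8)/2 × 1.5 = 22.35
  [1.5→1.75]: (29.8+30.1)/2 × 0.25 = 7.4875
  [1.75→7.75]: (30.1+9.6)/2 × 6 = 119.1
  [7.75→11.75]: (9.6+3.9)/2 × 4 = 27.0
  [11.75→13.75]: (3.9+2.5)/2 × 2 = 6.4
  [13.75→17.75]: (2.5+1.0)/2 × 4 = 7.0
  Sum = 189.3375 ng/mL·hr
k_e = ln2 / t½ = 0.693147 / 3.07 = 0.2258 hr^-1
Extrapolated tail: C_last / k_e = 1.0 / 0.2258 = 4.429
AUC_0→∞ = 189.3375 + 4.429 = 193.7665 ng/mL·hr

AUC = 194 ng/mL·hr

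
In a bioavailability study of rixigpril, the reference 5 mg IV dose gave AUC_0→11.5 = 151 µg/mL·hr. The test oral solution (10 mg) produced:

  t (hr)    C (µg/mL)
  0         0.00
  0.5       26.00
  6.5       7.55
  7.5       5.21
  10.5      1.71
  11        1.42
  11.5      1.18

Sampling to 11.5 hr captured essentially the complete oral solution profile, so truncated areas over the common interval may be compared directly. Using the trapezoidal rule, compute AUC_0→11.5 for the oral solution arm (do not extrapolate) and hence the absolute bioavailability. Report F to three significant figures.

Trapezoidal AUC_0→11.5 (oral solution):
  [0→0.5]: (0.00+26.00)/2 × 0.5 = 6.5
  [0.5→6.5]: (26.00+7.55)/2 × 6 = 100.65
  [6.5→7.5]: (7.55+5.21)/2 × 1 = 6.38
  [7.5→10.5]: (5.21+1.71)/2 × 3 = 10.38
  [10.5→11]: (1.71+1.42)/2 × 0.5 = 0.7825
  [11→11.5]: (1.42+1.18)/2 × 0.5 = 0.65
  Sum = 125.3425 µg/mL·hr
F = (AUC_ev/D_ev)/(AUC_iv/D_iv) = (125.3425/10)/(151/5) = 12.53425/30.2 = 0.4150

F = 0.415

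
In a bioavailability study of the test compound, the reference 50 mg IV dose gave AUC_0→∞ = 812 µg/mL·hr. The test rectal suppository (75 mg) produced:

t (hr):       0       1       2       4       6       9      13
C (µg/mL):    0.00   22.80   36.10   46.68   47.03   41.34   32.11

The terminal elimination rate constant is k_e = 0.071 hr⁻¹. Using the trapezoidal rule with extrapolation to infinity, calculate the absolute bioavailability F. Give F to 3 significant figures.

Trapezoidal AUC_0→13 (rectal suppository):
  [0→1]: (0.00+22.80)/2 × 1 = 11.4
  [1→2]: (22.80+36.10)/2 × 1 = 29.45
  [2→4]: (36.10+46.68)/2 × 2 = 82.78
  [4→6]: (46.68+47.03)/2 × 2 = 93.71
  [6→9]: (47.03+41.34)/2 × 3 = 132.555
  [9→13]: (41.34+32.11)/2 × 4 = 146.9
  Sum = 496.795 µg/mL·hr
Tail: C_last/k_e = 32.11/0.071 = 452.254
AUC_0→∞ (rectal suppository) = 496.795 + 452.254 = 949.049 µg/mL·hr
F = (AUC_ev/D_ev)/(AUC_iv/D_iv) = (949.049/75)/(812/50) = 12.654/16.24 = 0.7792

F = 0.779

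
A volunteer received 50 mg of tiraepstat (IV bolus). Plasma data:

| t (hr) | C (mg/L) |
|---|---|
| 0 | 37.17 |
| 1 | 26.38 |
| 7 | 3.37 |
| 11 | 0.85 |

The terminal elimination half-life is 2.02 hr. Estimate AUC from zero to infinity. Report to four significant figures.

AUC = 131.9 mg/L·hr

Trapezoidal AUC_0→11:
  [0→1]: (37.17+26.38)/2 × 1 = 31.775
  [1→7]: (26.38+3.37)/2 × 6 = 89.25
  [7→11]: (3.37+0.85)/2 × 4 = 8.44
  Sum = 129.465 mg/L·hr
k_e = ln2 / t½ = 0.693147 / 2.02 = 0.3431 hr^-1
Extrapolated tail: C_last / k_e = 0.85 / 0.3431 = 2.477
AUC_0→∞ = 129.465 + 2.477 = 131.942 mg/L·hr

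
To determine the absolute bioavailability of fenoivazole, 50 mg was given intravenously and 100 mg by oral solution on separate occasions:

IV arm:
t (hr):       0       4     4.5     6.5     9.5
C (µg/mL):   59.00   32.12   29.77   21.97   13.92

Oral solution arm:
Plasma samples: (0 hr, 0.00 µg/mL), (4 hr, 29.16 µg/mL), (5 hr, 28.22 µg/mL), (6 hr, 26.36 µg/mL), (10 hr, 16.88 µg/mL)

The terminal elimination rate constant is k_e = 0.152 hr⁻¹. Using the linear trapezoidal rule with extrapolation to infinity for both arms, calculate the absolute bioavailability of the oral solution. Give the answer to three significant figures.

Trapezoidal AUC_0→9.5 (IV):
  [0→4]: (59.00+32.12)/2 × 4 = 182.24
  [4→4.5]: (32.12+29.77)/2 × 0.5 = 15.4725
  [4.5→6.5]: (29.77+21.97)/2 × 2 = 51.74
  [6.5→9.5]: (21.97+13.92)/2 × 3 = 53.835
  Sum = 303.2875 µg/mL·hr
IV tail: 13.92/0.152 = 91.579; AUC_iv,0→∞ = 303.2875 + 91.579 = 394.8665 µg/mL·hr
Trapezoidal AUC_0→10 (oral solution):
  [0→4]: (0.00+29.16)/2 × 4 = 58.32
  [4→5]: (29.16+28.22)/2 × 1 = 28.69
  [5→6]: (28.22+26.36)/2 × 1 = 27.29
  [6→10]: (26.36+16.88)/2 × 4 = 86.48
  Sum = 200.78 µg/mL·hr
oral solution tail: 16.88/0.152 = 111.053; AUC_ev,0→∞ = 200.78 + 111.053 = 311.833 µg/mL·hr
F = (AUC_ev/D_ev)/(AUC_iv/D_iv) = (311.833/100)/(394.8665/50) = 3.11833/7.89733 = 0.3949

F = 0.395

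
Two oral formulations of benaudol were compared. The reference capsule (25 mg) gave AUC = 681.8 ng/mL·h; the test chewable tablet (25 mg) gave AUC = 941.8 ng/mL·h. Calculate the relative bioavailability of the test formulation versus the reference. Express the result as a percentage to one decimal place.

F_rel = 138.1%

F_rel = (AUC_test/D_test) / (AUC_ref/D_ref)
      = (941.8/25) / (681.8/25)
      = 37.672 / 27.272 = 1.3813 = 138.13%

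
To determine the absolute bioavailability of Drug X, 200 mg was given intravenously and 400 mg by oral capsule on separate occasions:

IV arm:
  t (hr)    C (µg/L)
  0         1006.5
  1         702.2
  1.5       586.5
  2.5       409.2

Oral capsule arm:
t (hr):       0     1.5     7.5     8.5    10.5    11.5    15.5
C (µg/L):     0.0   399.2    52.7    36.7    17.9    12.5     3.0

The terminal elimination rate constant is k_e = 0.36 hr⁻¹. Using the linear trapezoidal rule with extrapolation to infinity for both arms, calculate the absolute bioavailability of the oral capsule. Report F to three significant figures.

Trapezoidal AUC_0→2.5 (IV):
  [0→1]: (1006.5+702.2)/2 × 1 = 854.35
  [1→1.5]: (702.2+586.5)/2 × 0.5 = 322.175
  [1.5→2.5]: (586.5+409.2)/2 × 1 = 497.85
  Sum = 1674.375 µg/L·hr
IV tail: 409.2/0.36 = 1136.667; AUC_iv,0→∞ = 1674.375 + 1136.667 = 2811.042 µg/L·hr
Trapezoidal AUC_0→15.5 (oral capsule):
  [0→1.5]: (0.0+399.2)/2 × 1.5 = 299.4
  [1.5→7.5]: (399.2+52.7)/2 × 6 = 1355.7
  [7.5→8.5]: (52.7+36.7)/2 × 1 = 44.7
  [8.5→10.5]: (36.7+17.9)/2 × 2 = 54.6
  [10.5→11.5]: (17.9+12.5)/2 × 1 = 15.2
  [11.5→15.5]: (12.5+3.0)/2 × 4 = 31.0
  Sum = 1800.6 µg/L·hr
oral capsule tail: 3.0/0.36 = 8.333; AUC_ev,0→∞ = 1800.6 + 8.333 = 1808.933 µg/L·hr
F = (AUC_ev/D_ev)/(AUC_iv/D_iv) = (1808.933/400)/(2811.042/200) = 4.5223325/14.05521 = 0.3218

F = 0.322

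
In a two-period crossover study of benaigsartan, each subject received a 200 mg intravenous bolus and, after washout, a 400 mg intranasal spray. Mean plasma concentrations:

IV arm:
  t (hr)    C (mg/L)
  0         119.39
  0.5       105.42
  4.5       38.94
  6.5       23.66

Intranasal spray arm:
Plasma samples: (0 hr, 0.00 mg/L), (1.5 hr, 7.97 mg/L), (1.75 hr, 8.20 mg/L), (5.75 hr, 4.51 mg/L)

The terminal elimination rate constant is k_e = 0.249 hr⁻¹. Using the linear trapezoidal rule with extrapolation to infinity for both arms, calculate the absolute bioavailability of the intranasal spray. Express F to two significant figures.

Trapezoidal AUC_0→6.5 (IV):
  [0→0.5]: (119.39+105.42)/2 × 0.5 = 56.2025
  [0.5→4.5]: (105.42+38.94)/2 × 4 = 288.72
  [4.5→6.5]: (38.94+23.66)/2 × 2 = 62.6
  Sum = 407.5225 mg/L·hr
IV tail: 23.66/0.249 = 95.020; AUC_iv,0→∞ = 407.5225 + 95.020 = 502.5425 mg/L·hr
Trapezoidal AUC_0→5.75 (intranasal spray):
  [0→1.5]: (0.00+7.97)/2 × 1.5 = 5.9775
  [1.5→1.75]: (7.97+8.20)/2 × 0.25 = 2.02125
  [1.75→5.75]: (8.20+4.51)/2 × 4 = 25.42
  Sum = 33.41875 mg/L·hr
intranasal spray tail: 4.51/0.249 = 18.112; AUC_ev,0→∞ = 33.41875 + 18.112 = 51.53075 mg/L·hr
F = (AUC_ev/D_ev)/(AUC_iv/D_iv) = (51.53075/400)/(502.5425/200) = 0.128827/2.5127125 = 0.0513

F = 0.051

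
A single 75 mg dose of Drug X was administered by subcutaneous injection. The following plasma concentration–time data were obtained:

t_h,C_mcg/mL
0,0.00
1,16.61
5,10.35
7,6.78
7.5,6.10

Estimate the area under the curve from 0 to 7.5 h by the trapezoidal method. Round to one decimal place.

AUC = 82.6 mcg/mL·h

Trapezoidal AUC_0→7.5:
  [0→1]: (0.00+16.61)/2 × 1 = 8.305
  [1→5]: (16.61+10.35)/2 × 4 = 53.92
  [5→7]: (10.35+6.78)/2 × 2 = 17.13
  [7→7.5]: (6.78+6.10)/2 × 0.5 = 3.22
  Sum = 82.575 mcg/mL·h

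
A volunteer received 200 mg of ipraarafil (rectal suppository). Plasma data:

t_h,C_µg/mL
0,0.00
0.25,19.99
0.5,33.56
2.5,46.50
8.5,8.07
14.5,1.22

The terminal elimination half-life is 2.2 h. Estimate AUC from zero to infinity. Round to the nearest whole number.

Trapezoidal AUC_0→14.5:
  [0→0.25]: (0.00+19.99)/2 × 0.25 = 2.49875
  [0.25→0.5]: (19.99+33.56)/2 × 0.25 = 6.69375
  [0.5→2.5]: (33.56+46.50)/2 × 2 = 80.06
  [2.5→8.5]: (46.50+8.07)/2 × 6 = 163.71
  [8.5→14.5]: (8.07+1.22)/2 × 6 = 27.87
  Sum = 280.8325 µg/mL·h
k_e = ln2 / t½ = 0.693147 / 2.2 = 0.3151 h^-1
Extrapolated tail: C_last / k_e = 1.22 / 0.3151 = 3.872
AUC_0→∞ = 280.8325 + 3.872 = 284.7045 µg/mL·h

AUC = 285 µg/mL·h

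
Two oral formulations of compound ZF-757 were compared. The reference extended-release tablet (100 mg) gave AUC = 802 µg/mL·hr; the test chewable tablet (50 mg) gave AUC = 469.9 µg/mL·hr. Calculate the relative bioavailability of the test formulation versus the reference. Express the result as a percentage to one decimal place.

F_rel = 117.2%

F_rel = (AUC_test/D_test) / (AUC_ref/D_ref)
      = (469.9/50) / (802/100)
      = 9.398 / 8.02 = 1.1718 = 117.18%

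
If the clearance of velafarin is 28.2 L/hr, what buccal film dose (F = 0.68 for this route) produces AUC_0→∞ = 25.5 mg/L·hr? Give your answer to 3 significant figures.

Dose = CL × AUC_0→∞ / F
     = 28.2 × 25.5 / 0.68 = 1057.5 mg

Dose = 1060 mg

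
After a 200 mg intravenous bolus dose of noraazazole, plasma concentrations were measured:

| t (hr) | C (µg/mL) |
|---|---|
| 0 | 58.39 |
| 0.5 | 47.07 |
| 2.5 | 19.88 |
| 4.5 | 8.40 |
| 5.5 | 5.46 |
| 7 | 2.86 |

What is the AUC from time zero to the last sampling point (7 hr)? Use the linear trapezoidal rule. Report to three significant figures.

Trapezoidal AUC_0→7:
  [0→0.5]: (58.39+47.07)/2 × 0.5 = 26.365
  [0.5→2.5]: (47.07+19.88)/2 × 2 = 66.95
  [2.5→4.5]: (19.88+8.40)/2 × 2 = 28.28
  [4.5→5.5]: (8.40+5.46)/2 × 1 = 6.93
  [5.5→7]: (5.46+2.86)/2 × 1.5 = 6.24
  Sum = 134.765 µg/mL·hr

AUC = 135 µg/mL·hr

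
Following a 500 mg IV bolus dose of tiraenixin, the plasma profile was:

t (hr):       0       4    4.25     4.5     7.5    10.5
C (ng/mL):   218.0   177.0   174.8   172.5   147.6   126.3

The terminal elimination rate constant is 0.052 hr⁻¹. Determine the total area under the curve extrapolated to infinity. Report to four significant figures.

AUC = 4197 ng/mL·hr

Trapezoidal AUC_0→10.5:
  [0→4]: (218.0+177.0)/2 × 4 = 790.0
  [4→4.25]: (177.0+174.8)/2 × 0.25 = 43.975
  [4.25→4.5]: (174.8+172.5)/2 × 0.25 = 43.4125
  [4.5→7.5]: (172.5+147.6)/2 × 3 = 480.15
  [7.5→10.5]: (147.6+126.3)/2 × 3 = 410.85
  Sum = 1768.3875 ng/mL·hr
Extrapolated tail: C_last / k_e = 126.3 / 0.052 = 2428.846
AUC_0→∞ = 1768.3875 + 2428.846 = 4197.2335 ng/mL·hr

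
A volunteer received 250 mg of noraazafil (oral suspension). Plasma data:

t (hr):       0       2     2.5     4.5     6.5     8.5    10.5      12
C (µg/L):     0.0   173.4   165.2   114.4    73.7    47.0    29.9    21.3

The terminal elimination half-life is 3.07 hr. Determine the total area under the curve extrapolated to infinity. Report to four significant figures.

Trapezoidal AUC_0→12:
  [0→2]: (0.0+173.4)/2 × 2 = 173.4
  [2→2.5]: (173.4+165.2)/2 × 0.5 = 84.65
  [2.5→4.5]: (165.2+114.4)/2 × 2 = 279.6
  [4.5→6.5]: (114.4+73.7)/2 × 2 = 188.1
  [6.5→8.5]: (73.7+47.0)/2 × 2 = 120.7
  [8.5→10.5]: (47.0+29.9)/2 × 2 = 76.9
  [10.5→12]: (29.9+21.3)/2 × 1.5 = 38.4
  Sum = 961.75 µg/L·hr
k_e = ln2 / t½ = 0.693147 / 3.07 = 0.2258 hr^-1
Extrapolated tail: C_last / k_e = 21.3 / 0.2258 = 94.331
AUC_0→∞ = 961.75 + 94.331 = 1056.081 µg/L·hr

AUC = 1056 µg/L·hr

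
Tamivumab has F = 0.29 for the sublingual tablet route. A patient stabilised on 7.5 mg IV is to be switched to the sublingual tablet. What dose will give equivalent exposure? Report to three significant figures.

For equal systemic exposure: F × D_ev = D_iv
D_ev = D_iv / F = 7.5 / 0.29 = 25.8621 mg

D_sublingual = 25.9 mg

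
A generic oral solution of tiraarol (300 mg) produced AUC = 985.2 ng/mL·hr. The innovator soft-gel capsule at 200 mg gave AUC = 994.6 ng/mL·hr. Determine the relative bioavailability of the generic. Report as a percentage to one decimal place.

F_rel = (AUC_test/D_test) / (AUC_ref/D_ref)
      = (985.2/300) / (994.6/200)
      = 3.284 / 4.973 = 0.6604 = 66.04%

F_rel = 66.0%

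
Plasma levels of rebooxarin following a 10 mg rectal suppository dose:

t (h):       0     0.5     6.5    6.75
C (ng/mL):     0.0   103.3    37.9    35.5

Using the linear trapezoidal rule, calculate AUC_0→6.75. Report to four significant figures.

AUC = 458.6 ng/mL·h

Trapezoidal AUC_0→6.75:
  [0→0.5]: (0.0+103.3)/2 × 0.5 = 25.825
  [0.5→6.5]: (103.3+37.9)/2 × 6 = 423.6
  [6.5→6.75]: (37.9+35.5)/2 × 0.25 = 9.175
  Sum = 458.6 ng/mL·h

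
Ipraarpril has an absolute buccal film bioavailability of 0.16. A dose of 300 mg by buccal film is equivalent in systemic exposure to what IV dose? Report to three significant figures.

D_iv = 48.0 mg

Systemic exposure from an extravascular dose = F × D_ev, so the equivalent IV dose is F × D_ev.
D_iv = F × D_ev = 0.16 × 300 = 48 mg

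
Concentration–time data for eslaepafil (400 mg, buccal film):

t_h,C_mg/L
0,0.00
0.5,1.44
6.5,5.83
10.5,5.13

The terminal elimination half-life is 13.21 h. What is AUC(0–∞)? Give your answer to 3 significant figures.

Trapezoidal AUC_0→10.5:
  [0→0.5]: (0.00+1.44)/2 × 0.5 = 0.36
  [0.5→6.5]: (1.44+5.83)/2 × 6 = 21.81
  [6.5→10.5]: (5.83+5.13)/2 × 4 = 21.92
  Sum = 44.09 mg/L·h
k_e = ln2 / t½ = 0.693147 / 13.21 = 0.0525 h^-1
Extrapolated tail: C_last / k_e = 5.13 / 0.0525 = 97.714
AUC_0→∞ = 44.09 + 97.714 = 141.804 mg/L·h

AUC = 142 mg/L·h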